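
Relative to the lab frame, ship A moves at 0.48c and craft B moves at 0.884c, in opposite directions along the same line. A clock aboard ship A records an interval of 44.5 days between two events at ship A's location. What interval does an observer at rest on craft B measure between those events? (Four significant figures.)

154.5 days

The velocity of ship A relative to craft B is (0.48 + 0.884)c / (1 + 0.48×0.884) = 0.95765c; relative speed 0.95765c.
γ for this relative speed: γ = 1/√(1 − 0.917094) = 3.473.
Ship A's interval is proper; time dilation gives Δt_B = γΔτ = 3.473 × 44.5 days = 154.5 days.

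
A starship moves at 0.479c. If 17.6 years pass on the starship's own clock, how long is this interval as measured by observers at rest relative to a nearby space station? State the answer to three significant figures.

20.0 years

γ = 1/√(1 − β²) = 1/√(1 − 0.229441) = 1/√0.770559 = 1/0.877815 = 1.1392.
The onboard clock measures proper time, so the interval in the rest frame of a nearby space station is dilated: Δt = γ·Δτ = 1.1392 × 17.6 years = 20.0 years.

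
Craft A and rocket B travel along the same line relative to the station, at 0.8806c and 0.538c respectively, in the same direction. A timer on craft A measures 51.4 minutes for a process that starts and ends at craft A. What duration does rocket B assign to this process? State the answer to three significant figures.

67.7 minutes

Transform craft A's velocity into rocket B's frame: (0.8806 − 0.538)/(1 − 0.8806·0.538) = 0.3426/0.5262372, so the relative speed is 0.65104c.
At |u| = 0.65104c, γ = (1 − 0.423853)^(−1/2) = 1.3174.
The clock on craft A records proper time, so rocket B measures Δt = γΔτ = 1.3174 × 51.4 = 67.7 minutes.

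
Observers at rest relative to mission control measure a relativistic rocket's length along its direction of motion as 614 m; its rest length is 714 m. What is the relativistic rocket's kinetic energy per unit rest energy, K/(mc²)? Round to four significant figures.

Length contraction gives γ = L₀/L = 714/614 = 1.16287.
K/(mc²) = γ − 1 = 1.16287 − 1 = 0.1629.

0.1629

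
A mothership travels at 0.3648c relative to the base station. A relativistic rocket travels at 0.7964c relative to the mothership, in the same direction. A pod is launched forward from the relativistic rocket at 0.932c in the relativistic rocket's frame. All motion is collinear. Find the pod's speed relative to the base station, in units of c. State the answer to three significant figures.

0.996c

Compose velocities in two stages. Stage 1 (into S'): u₁ = (0.932+0.7964)/(1+0.932×0.7964) = 0.99205.
Stage 2 (into S): u = (0.99205+0.3648)/(1+0.99205×0.3648) = 0.99629, so the speed is 0.996c.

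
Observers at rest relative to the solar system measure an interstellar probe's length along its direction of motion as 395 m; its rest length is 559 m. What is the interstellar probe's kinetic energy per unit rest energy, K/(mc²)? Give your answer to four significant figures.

γ = L₀/L = 559/395 = 1.41519.
K/(mc²) = γ − 1 = 1.41519 − 1 = 0.4152.

0.4152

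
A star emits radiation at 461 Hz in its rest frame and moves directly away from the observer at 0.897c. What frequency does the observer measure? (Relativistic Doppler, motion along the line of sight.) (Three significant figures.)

Relativistic Doppler (source moving away): f_obs = f_src · √((1−β)/(1+β)).
With β = 0.897: factor = √(0.103/1.897) = 0.23302.
f_obs = 461 × 0.23302 = 107 Hz.

107 Hz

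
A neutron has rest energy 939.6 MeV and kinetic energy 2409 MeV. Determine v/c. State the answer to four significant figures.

0.9598

K = (γ−1)mc², so γ = 1 + 2409/939.6 = 3.5639.
Then v/c = √(1 − γ⁻²) = √(1 − 0.0787316) = √0.9212684 = 0.9598.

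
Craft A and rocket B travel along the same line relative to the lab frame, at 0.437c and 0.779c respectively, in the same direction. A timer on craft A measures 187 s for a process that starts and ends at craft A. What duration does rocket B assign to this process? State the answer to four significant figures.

218.7 s

Transform craft A's velocity into rocket B's frame: (0.437 − 0.779)/(1 − 0.437·0.779) = −0.342/0.659577, so the relative speed is 0.51851c.
γ for this relative speed: γ = 1/√(1 − 0.268853) = 1.1695.
Craft A's interval is proper; time dilation gives Δt_B = γΔτ = 1.1695 × 187 s = 218.7 s.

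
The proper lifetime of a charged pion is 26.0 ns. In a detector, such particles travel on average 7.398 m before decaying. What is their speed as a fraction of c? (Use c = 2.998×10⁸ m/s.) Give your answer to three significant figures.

0.688c

Lab distance = (lab lifetime)·v = γτ·βc, so βγ = d/(cτ) = 7.398/(2.998×10⁸ × 2.600×10^-8) = 0.94909.
With βγ = 0.94909: γ² = 1 + (βγ)² = 1.900772, and β = (βγ)/γ = 0.94909/1.37868 = 0.688.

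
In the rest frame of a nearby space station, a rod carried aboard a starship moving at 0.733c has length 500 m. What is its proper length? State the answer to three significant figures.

γ = 1/√(1 − β²) = 1/√(1 − 0.537289) = 1/√0.462711 = 1/0.680229 = 1.4701.
Proper length: L₀ = γ·L = 1.4701 × 500 = 735 m.

735 m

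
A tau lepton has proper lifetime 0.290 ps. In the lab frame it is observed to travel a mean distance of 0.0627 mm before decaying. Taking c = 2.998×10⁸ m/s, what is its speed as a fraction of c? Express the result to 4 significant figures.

Lab distance = (lab lifetime)·v = γτ·βc, so βγ = d/(cτ) = 6.270×10^-5/(2.998×10⁸ × 2.900×10^-13) = 0.72117.
With βγ = 0.72117: γ² = 1 + (βγ)² = 1.520086, and β = (βγ)/γ = 0.72117/1.23292 = 0.5849.

0.5849c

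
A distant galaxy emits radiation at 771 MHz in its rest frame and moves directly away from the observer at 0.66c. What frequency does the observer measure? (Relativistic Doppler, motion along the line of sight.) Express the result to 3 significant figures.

349 MHz

Relativistic Doppler (source moving away): f_obs = f_src · √((1−β)/(1+β)).
With β = 0.66: factor = √(0.34/1.66) = 0.45257.
f_obs = 771 × 0.45257 = 349 MHz.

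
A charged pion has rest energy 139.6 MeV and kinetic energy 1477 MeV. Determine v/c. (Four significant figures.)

K = (γ−1)mc², so γ = 1 + 1477/139.6 = 11.58.
Then v/c = √(1 − γ⁻²) = √(1 − 0.00745732) = √0.99254268 = 0.9963.

0.9963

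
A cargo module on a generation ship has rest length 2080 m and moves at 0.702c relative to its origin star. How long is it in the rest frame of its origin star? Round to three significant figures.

γ = 1/√(1 − β²) = 1/√(1 − 0.492804) = 1/√0.507196 = 1/0.712177 = 1.4041.
Along the direction of motion the measured length is L₀/γ = 2080/1.4041 = 1480 m.

1480 m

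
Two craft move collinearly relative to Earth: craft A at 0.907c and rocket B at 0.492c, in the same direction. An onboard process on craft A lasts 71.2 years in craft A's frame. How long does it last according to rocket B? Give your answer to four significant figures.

107.5 years

The velocity of craft A relative to rocket B is (0.907 − 0.492)c / (1 − 0.907×0.492) = 0.74943c; relative speed 0.74943c.
At |u| = 0.74943c, γ = (1 − 0.561645)^(−1/2) = 1.5104.
The clock on craft A records proper time, so rocket B measures Δt = γΔτ = 1.5104 × 71.2 = 107.5 years.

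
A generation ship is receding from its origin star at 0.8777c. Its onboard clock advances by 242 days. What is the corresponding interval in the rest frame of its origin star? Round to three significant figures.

With β = 0.8777, γ = 1/√(1 − 0.8777²) = 1/√0.22964271 = 2.0868.
Time dilation: Δt = γ·Δτ = 2.0868 × 242 = 505 days.

505 days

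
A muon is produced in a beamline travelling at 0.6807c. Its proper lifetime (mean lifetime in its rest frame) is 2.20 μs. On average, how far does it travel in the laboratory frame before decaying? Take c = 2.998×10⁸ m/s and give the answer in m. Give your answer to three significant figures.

With β = 0.6807, γ = 1/√(1 − 0.6807²) = 1/√0.53664751 = 1.3651.
Lab-frame lifetime: Δt = γτ = 1.3651 × 2.20 μs = 3.0032 μs.
Distance: d = vΔt = 0.6807 × 2.998×10⁸ m/s × 3.0032×10^-6 s = 613 m.

613 m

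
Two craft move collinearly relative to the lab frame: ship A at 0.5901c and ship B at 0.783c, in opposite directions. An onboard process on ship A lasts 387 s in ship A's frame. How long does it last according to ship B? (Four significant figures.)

1127 s

The velocity of ship A relative to ship B is (0.5901 + 0.783)c / (1 + 0.5901×0.783) = 0.93916c; relative speed 0.93916c.
At |u| = 0.93916c, γ = (1 − 0.882022)^(−1/2) = 2.9114.
The clock on ship A records proper time, so ship B measures Δt = γΔτ = 2.9114 × 387 = 1127 s.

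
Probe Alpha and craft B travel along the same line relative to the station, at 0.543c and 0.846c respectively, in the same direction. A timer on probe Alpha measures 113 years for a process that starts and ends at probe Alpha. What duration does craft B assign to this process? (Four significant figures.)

136.4 years

Speed of probe Alpha in craft B's frame: u = (v_A − v_B)/(1 − v_A v_B/c²) = (0.543 − 0.846)/(1 − 0.543×0.846) = −0.303/0.540622 = −0.56047; |u| = 0.56047c.
γ for this relative speed: γ = 1/√(1 − 0.314127) = 1.2075.
Probe Alpha's interval is proper; time dilation gives Δt_B = γΔτ = 1.2075 × 113 years = 136.4 years.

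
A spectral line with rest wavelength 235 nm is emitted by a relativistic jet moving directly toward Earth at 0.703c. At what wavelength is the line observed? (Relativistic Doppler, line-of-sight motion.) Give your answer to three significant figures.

98.1 nm

Relativistic Doppler for wavelength: λ_obs = λ_src · √((1−β)/(1+β)).
With β = 0.703: factor = √(0.297/1.703) = 0.41761.
λ_obs = 235 × 0.41761 = 98.1 nm.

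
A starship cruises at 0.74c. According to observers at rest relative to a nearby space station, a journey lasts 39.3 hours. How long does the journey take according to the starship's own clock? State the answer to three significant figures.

26.4 hours

Lorentz factor: γ = (1 − 0.5476)^(−1/2) = 1.4868.
The starship's clock runs slow as seen from a nearby space station, so Δτ = Δt/γ = 39.3/1.4868 = 26.4 hours.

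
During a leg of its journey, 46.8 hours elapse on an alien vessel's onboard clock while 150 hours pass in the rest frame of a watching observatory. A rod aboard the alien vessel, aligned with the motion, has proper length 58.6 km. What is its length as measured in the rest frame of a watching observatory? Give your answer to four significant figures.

18.28 km

The time-dilation ratio gives γ = 150/46.8 = 3.20513.
L = L₀/γ = 58.6/3.20513 = 18.28 km.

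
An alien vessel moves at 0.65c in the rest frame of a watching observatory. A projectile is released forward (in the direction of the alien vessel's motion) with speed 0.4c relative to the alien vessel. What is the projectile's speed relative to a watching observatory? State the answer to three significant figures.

0.833c

In units of c, u = (u' + v)/(1 + u'v) with u' = 0.4 and v = 0.65.
Numerator: 0.4 + 0.65 = 1.05. Denominator: 1 + (0.4)(0.65) = 1.26.
u = 1.05/1.26 = 0.83333, so the speed is 0.833c.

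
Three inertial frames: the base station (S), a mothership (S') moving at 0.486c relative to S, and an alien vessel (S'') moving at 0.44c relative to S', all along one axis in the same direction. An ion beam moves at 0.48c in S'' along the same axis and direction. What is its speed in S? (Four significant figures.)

0.9097c

Compose velocities in two stages. Stage 1 (into S'): u₁ = (0.48+0.44)/(1+0.48×0.44) = 0.75958.
Stage 2 (into S): u = (0.75958+0.486)/(1+0.75958×0.486) = 0.90974, so the speed is 0.9097c.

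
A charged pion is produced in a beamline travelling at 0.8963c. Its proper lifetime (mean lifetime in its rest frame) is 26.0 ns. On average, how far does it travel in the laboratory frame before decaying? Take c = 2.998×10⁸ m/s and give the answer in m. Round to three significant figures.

15.8 m

With β = 0.8963, γ = 1/√(1 − 0.8963²) = 1/√0.19664631 = 2.2551.
Lab-frame lifetime: Δt = γτ = 2.2551 × 26.0 ns = 58.633 ns.
Distance: d = vΔt = 0.8963 × 2.998×10⁸ m/s × 5.8633×10^-8 s = 15.8 m.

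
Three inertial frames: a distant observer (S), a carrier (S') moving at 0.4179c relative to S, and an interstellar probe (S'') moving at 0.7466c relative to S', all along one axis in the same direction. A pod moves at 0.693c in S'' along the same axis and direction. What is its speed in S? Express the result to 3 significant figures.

0.979c

Apply u = (u'+v)/(1+u'v) twice. Pod in the carrier frame: (0.693+0.7466)/(1+0.693·0.7466) = 1.4396/1.5173938 = 0.94873c.
That velocity, transformed to the rest frame of a distant observer: (0.94873+0.4179)/(1+0.94873·0.4179) = 1.36663/1.396474267 = 0.97863c.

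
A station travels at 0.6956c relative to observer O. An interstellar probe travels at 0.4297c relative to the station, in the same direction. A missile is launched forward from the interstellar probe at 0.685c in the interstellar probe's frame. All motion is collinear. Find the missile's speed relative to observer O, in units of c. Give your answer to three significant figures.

Compose velocities in two stages. Stage 1 (into S'): u₁ = (0.685+0.4297)/(1+0.685×0.4297) = 0.86121.
Stage 2 (into S): u = (0.86121+0.6956)/(1+0.86121×0.6956) = 0.97358, so the speed is 0.974c.

0.974c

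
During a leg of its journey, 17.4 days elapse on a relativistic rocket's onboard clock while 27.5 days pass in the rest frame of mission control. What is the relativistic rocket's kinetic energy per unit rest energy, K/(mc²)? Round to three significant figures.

0.580

The time-dilation ratio gives γ = 27.5/17.4 = 1.58046.
Since K = (γ−1)mc², K/(mc²) = 1.58046 − 1 = 0.580.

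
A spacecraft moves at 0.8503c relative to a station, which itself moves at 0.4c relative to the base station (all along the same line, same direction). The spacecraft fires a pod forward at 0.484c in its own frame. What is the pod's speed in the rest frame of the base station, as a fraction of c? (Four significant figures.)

0.9762c

Compose velocities in two stages. Stage 1 (into S'): u₁ = (0.484+0.8503)/(1+0.484×0.8503) = 0.94528.
Stage 2 (into S): u = (0.94528+0.4)/(1+0.94528×0.4) = 0.97618, so the speed is 0.9762c.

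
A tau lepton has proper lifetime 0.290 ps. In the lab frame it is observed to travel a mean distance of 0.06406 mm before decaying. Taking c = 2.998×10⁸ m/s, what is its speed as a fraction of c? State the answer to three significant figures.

0.593c

d = βγcτ ⇒ βγ = d/(cτ) = 6.406×10^-5 m / (8.6942×10^-5 m) = 0.73681.
β = (βγ)/√(1+(βγ)²) = 0.73681/√1.542889 = 0.593.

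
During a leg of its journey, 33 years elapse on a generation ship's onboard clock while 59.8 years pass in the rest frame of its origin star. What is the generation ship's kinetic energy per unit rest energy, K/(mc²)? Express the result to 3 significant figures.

0.812

From Δt = γΔτ: γ = 59.8/33 = 1.81212.
K/(mc²) = γ − 1 = 1.81212 − 1 = 0.812.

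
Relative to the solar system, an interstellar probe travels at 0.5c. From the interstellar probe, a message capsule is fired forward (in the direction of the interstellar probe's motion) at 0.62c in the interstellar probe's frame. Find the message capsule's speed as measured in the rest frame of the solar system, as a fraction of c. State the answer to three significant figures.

Relativistic velocity addition: u = (u' + v)/(1 + u'v/c²), with u' = 0.62c and v = 0.5c.
Numerator: 0.62 + 0.5 = 1.12. Denominator: 1 + (0.62)(0.5) = 1.31.
u = 1.12/1.31 = 0.85496, so the speed is 0.855c.

0.855c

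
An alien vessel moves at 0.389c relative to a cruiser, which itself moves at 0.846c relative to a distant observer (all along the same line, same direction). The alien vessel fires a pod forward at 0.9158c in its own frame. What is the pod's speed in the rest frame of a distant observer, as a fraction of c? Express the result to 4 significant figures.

Compose velocities in two stages. Stage 1 (into S'): u₁ = (0.9158+0.389)/(1+0.9158×0.389) = 0.96207.
Stage 2 (into S): u = (0.96207+0.846)/(1+0.96207×0.846) = 0.99678, so the speed is 0.9968c.

0.9968c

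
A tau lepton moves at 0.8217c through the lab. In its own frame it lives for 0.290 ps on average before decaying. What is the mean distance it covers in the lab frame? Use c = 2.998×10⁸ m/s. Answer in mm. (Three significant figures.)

Lorentz factor: γ = (1 − 0.67519089)^(−1/2) = 1.7546.
Lab-frame lifetime: Δt = γτ = 1.7546 × 0.290 ps = 0.50883 ps.
Distance: d = vΔt = 0.8217 × 2.998×10⁸ m/s × 5.0883×10^-13 s = 1.25×10^-4 m = 0.125 mm.

0.125 mm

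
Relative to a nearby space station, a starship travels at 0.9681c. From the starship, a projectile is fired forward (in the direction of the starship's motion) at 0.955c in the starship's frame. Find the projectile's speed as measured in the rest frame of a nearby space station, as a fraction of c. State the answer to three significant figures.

In units of c, u = (u' + v)/(1 + u'v) with u' = 0.955 and v = 0.9681.
Numerator: 0.955 + 0.9681 = 1.9231. Denominator: 1 + (0.955)(0.9681) = 1.9245355.
u = 1.9231/1.9245355 = 0.99925, so the speed is 0.999c.

0.999c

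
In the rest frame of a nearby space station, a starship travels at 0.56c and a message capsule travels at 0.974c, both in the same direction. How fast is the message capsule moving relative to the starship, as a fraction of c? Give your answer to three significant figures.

Transform to the starship's frame: u' = (u − v)/(1 − uv/c²).
u' = (0.974 − 0.56)/(1 − 0.974×0.56) = 0.414/0.45456 = 0.91077.
Speed in the starship's frame: 0.911c (in the same direction).

0.911c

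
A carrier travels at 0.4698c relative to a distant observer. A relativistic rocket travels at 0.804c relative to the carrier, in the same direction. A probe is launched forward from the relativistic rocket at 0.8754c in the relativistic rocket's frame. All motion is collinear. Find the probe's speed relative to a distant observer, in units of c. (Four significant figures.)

0.9948c

Apply u = (u'+v)/(1+u'v) twice. Probe in the carrier frame: (0.8754+0.804)/(1+0.8754·0.804) = 1.6794/1.7038216 = 0.98567c.
That velocity, transformed to the rest frame of a distant observer: (0.98567+0.4698)/(1+0.98567·0.4698) = 1.45547/1.463067766 = 0.99481c.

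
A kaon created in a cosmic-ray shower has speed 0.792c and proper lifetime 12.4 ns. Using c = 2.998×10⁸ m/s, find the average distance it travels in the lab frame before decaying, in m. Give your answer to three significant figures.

Lorentz factor: γ = (1 − 0.627264)^(−1/2) = 1.6379.
Lab-frame lifetime: Δt = γτ = 1.6379 × 12.4 ns = 20.31 ns.
Distance: d = vΔt = 0.792 × 2.998×10⁸ m/s × 2.0310×10^-8 s = 4.82 m.

4.82 m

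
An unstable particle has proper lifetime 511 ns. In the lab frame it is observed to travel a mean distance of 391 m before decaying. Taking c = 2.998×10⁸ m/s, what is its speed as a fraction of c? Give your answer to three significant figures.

0.931c

d = βγcτ ⇒ βγ = d/(cτ) = 391.0 m / (153.1978 m) = 2.5523.
β = (βγ)/√(1+(βγ)²) = 2.5523/√7.51424 = 0.931.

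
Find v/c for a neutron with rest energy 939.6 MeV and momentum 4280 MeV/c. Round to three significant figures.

pc/(mc²) = 4280/939.6 = 4.5551 = βγ = β/√(1−β²).
So β² = x²/(1 + x²) with x = 4.5551: x² = 20.7489, β² = 20.7489/21.7489 = 0.954021, β = 0.977.

0.977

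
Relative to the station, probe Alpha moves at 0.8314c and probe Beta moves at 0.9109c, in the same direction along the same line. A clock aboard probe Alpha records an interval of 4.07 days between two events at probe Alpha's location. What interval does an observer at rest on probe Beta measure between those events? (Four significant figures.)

4.308 days

The velocity of probe Alpha relative to probe Beta is (0.8314 − 0.9109)c / (1 − 0.8314×0.9109) = −0.32759c; relative speed 0.32759c.
γ for this relative speed: γ = 1/√(1 − 0.107315) = 1.0584.
The clock on probe Alpha records proper time, so probe Beta measures Δt = γΔτ = 1.0584 × 4.07 = 4.308 days.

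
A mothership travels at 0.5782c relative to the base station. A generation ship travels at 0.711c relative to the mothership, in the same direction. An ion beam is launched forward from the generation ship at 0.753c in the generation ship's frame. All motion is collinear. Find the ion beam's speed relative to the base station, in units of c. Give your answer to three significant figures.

0.987c

First combine the ion beam and generation ship (S''→S'): u₁ = (0.753 + 0.711)/(1 + 0.753×0.711) = 1.464/1.535383 = 0.95351.
Then combine with the mothership (S'→S): u = (0.95351 + 0.5782)/(1 + 0.95351×0.5782) = 1.53171/1.551319482 = 0.98736.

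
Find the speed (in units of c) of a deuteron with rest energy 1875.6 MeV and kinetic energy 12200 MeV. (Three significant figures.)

K = (γ−1)mc², so γ = 1 + 12200/1875.6 = 7.5046.
Then v/c = √(1 − γ⁻²) = √(1 − 0.017756) = √0.982244 = 0.991.

0.991c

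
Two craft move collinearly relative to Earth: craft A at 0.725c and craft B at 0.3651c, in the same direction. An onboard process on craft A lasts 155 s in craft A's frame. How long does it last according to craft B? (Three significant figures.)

Speed of craft A in craft B's frame: u = (v_A − v_B)/(1 − v_A v_B/c²) = (0.725 − 0.3651)/(1 − 0.725×0.3651) = 0.3599/0.7353025 = 0.48946; |u| = 0.48946c.
γ for this relative speed: γ = 1/√(1 − 0.239571) = 1.1468.
The clock on craft A records proper time, so craft B measures Δt = γΔτ = 1.1468 × 155 = 178 s.

178 s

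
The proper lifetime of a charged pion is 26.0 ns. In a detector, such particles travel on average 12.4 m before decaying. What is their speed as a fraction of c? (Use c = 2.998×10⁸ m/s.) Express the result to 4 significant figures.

Let x = d/(cτ) = 12.40 m / (2.998×10⁸ m/s × 2.600×10^-8 s) = 1.5908. Since d = βγcτ, x = βγ = β/√(1−β²).
Solving: β² = x²/(1+x²) = 2.53064/3.53064 = 0.716765, so β = 0.8466.

0.8466c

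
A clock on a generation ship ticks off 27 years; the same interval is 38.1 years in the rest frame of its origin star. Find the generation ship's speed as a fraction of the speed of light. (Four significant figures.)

γ = Δt/Δτ = 38.1/27 = 1.4111.
β = √(1 − 1/γ²) = √(1 − 0.502209) = √0.497791 = 0.7055.

0.7055c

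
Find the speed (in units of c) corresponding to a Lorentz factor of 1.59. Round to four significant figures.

β = √(1 − 1/γ²) = √(1 − 1/2.5281) = √0.604446 = 0.7775.

0.7775c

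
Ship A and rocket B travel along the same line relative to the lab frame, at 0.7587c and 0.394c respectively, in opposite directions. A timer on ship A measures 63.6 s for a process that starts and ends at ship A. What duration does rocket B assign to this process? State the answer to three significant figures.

Transform ship A's velocity into rocket B's frame: (0.7587 + 0.394)/(1 + 0.7587·0.394) = 1.1527/1.2989278, so the relative speed is 0.88742c.
At |u| = 0.88742c, γ = (1 − 0.787514)^(−1/2) = 2.1694.
The clock on ship A records proper time, so rocket B measures Δt = γΔτ = 2.1694 × 63.6 = 138 s.

138 s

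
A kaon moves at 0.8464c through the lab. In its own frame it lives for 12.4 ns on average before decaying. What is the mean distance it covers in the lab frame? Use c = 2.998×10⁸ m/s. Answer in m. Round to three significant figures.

5.91 m

Lorentz factor: γ = (1 − 0.71639296)^(−1/2) = 1.8778.
Lab-frame lifetime: Δt = γτ = 1.8778 × 12.4 ns = 23.285 ns.
Distance: d = vΔt = 0.8464 × 2.998×10⁸ m/s × 2.3285×10^-8 s = 5.91 m.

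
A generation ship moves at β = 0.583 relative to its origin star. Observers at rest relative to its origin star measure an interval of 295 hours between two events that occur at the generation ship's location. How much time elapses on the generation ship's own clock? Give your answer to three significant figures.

240 hours

β² = 0.339889, so γ = 1/√0.660111 = 1.2308.
The generation ship's clock runs slow as seen from its origin star, so Δτ = Δt/γ = 295/1.2308 = 240 hours.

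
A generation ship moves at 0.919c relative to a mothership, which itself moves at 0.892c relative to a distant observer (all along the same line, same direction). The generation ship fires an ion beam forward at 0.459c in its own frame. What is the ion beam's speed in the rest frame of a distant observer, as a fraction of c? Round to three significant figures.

0.998c

First combine the ion beam and generation ship (S''→S'): u₁ = (0.459 + 0.919)/(1 + 0.459×0.919) = 1.378/1.421821 = 0.96918.
Then combine with the mothership (S'→S): u = (0.96918 + 0.892)/(1 + 0.96918×0.892) = 1.86118/1.86450856 = 0.99821.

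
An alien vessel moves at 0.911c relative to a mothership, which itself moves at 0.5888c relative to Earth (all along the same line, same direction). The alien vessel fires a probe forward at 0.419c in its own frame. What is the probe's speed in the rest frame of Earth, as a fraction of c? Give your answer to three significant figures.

0.990c

First combine the probe and alien vessel (S''→S'): u₁ = (0.419 + 0.911)/(1 + 0.419×0.911) = 1.33/1.381709 = 0.96258.
Then combine with the mothership (S'→S): u = (0.96258 + 0.5888)/(1 + 0.96258×0.5888) = 1.55138/1.566767104 = 0.99018.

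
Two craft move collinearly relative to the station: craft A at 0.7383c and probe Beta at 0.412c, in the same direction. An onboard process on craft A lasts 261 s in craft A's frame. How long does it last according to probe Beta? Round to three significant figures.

Transform craft A's velocity into probe Beta's frame: (0.7383 − 0.412)/(1 − 0.7383·0.412) = 0.3263/0.6958204, so the relative speed is 0.46894c.
At |u| = 0.46894c, γ = (1 − 0.219905)^(−1/2) = 1.1322.
Craft A's interval is proper; time dilation gives Δt_B = γΔτ = 1.1322 × 261 s = 296 s.

296 s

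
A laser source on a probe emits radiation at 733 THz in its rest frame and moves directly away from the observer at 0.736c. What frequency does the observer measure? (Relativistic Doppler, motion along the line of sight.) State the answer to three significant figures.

286 THz

Relativistic Doppler (source moving away): f_obs = f_src · √((1−β)/(1+β)).
With β = 0.736: factor = √(0.264/1.736) = 0.38997.
f_obs = 733 × 0.38997 = 286 THz.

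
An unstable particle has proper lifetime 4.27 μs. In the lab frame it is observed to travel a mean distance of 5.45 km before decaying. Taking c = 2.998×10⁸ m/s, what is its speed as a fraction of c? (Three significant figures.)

d = βγcτ ⇒ βγ = d/(cτ) = 5450 m / (1280.146 m) = 4.2573.
β = (βγ)/√(1+(βγ)²) = 4.2573/√19.1246 = 0.974.

0.974c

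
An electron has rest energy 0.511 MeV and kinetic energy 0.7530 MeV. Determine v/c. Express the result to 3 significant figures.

K = (γ−1)mc², so γ = 1 + 0.7530/0.511 = 2.4736.
Then v/c = √(1 − γ⁻²) = √(1 − 0.163433) = √0.836567 = 0.915.

0.915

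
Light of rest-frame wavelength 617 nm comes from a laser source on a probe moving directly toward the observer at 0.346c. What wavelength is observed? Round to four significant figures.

Relativistic Doppler for wavelength: λ_obs = λ_src · √((1−β)/(1+β)).
With β = 0.346: factor = √(0.654/1.346) = 0.69705.
λ_obs = 617 × 0.69705 = 430.1 nm.

430.1 nm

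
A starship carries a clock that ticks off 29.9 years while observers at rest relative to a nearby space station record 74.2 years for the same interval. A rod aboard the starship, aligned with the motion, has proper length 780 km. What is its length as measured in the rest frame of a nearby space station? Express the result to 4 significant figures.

314.3 km

γ = Δt/Δτ = 74.2/29.9 = 2.48161.
L = L₀/γ = 780/2.48161 = 314.3 km.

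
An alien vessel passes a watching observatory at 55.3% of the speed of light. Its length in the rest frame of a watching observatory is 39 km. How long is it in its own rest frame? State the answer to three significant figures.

β² = 0.305809, so γ = 1/√0.694191 = 1.2002.
Proper length: L₀ = γ·L = 1.2002 × 39 = 46.8 km.

46.8 km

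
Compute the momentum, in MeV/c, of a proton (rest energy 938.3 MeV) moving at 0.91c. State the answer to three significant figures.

Lorentz factor: γ = (1 − 0.8281)^(−1/2) = 2.4119.
Momentum: p = γβ·mc = 2.4119 × 0.91 × 938.3 MeV/c = 2060 MeV/c.

2060 MeV/c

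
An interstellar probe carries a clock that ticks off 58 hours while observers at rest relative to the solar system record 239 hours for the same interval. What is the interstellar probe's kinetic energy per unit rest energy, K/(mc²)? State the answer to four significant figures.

γ = Δt/Δτ = 239/58 = 4.12069.
K/(mc²) = γ − 1 = 4.12069 − 1 = 3.121.

3.121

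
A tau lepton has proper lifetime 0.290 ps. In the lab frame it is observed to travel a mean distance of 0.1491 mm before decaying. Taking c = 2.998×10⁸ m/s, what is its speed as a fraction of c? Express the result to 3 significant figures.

0.864c

d = βγcτ ⇒ βγ = d/(cτ) = 1.491×10^-4 m / (8.6942×10^-5 m) = 1.7149.
β = (βγ)/√(1+(βγ)²) = 1.7149/√3.94088 = 0.864.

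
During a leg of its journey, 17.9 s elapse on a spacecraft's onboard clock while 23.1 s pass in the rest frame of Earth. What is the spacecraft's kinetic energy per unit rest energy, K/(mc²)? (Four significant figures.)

γ = Δt/Δτ = 23.1/17.9 = 1.2905.
Since K = (γ−1)mc², K/(mc²) = 1.2905 − 1 = 0.2905.

0.2905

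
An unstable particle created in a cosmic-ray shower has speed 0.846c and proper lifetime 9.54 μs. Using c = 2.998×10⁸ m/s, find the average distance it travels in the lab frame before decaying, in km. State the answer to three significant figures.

With β = 0.846, γ = 1/√(1 − 0.846²) = 1/√0.284284 = 1.8755.
Lab-frame lifetime: Δt = γτ = 1.8755 × 9.54 μs = 17.892 μs.
Distance: d = vΔt = 0.846 × 2.998×10⁸ m/s × 1.7892×10^-5 s = 4540 m = 4.54 km.

4.54 km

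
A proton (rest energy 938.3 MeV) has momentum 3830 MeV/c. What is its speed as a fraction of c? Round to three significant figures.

pc/(mc²) = 3830/938.3 = 4.0819 = βγ = β/√(1−β²).
So β² = x²/(1 + x²) with x = 4.0819: x² = 16.6619, β² = 16.6619/17.6619 = 0.943381, β = 0.971.

0.971c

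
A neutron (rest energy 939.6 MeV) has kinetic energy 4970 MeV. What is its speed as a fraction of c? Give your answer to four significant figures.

K = (γ−1)mc², so γ = 1 + 4970/939.6 = 6.2895.
Then v/c = √(1 − γ⁻²) = √(1 − 0.0252795) = √0.9747205 = 0.9873.

0.9873c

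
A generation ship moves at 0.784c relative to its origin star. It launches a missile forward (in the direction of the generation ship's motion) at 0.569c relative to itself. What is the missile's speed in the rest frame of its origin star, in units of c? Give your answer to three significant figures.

In units of c, u = (u' + v)/(1 + u'v) with u' = 0.569 and v = 0.784.
Numerator: 0.569 + 0.784 = 1.353. Denominator: 1 + (0.569)(0.784) = 1.446096.
u = 1.353/1.446096 = 0.93562, so the speed is 0.936c.

0.936c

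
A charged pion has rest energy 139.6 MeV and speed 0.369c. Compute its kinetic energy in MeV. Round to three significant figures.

10.6 MeV

β² = 0.136161, so γ = 1/√0.863839 = 1.075929.
Kinetic energy: K = (γ − 1)mc² = (1.075929 − 1) × 139.6 MeV = 0.075929 × 139.6 = 10.6 MeV.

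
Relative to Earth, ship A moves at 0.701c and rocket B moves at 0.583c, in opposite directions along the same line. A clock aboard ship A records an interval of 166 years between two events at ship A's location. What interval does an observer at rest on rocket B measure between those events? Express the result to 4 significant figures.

403.6 years

Transform ship A's velocity into rocket B's frame: (0.701 + 0.583)/(1 + 0.701·0.583) = 1.284/1.408683, so the relative speed is 0.91149c.
At |u| = 0.91149c, γ = (1 − 0.830814)^(−1/2) = 2.4312.
Ship A's interval is proper; time dilation gives Δt_B = γΔτ = 2.4312 × 166 years = 403.6 years.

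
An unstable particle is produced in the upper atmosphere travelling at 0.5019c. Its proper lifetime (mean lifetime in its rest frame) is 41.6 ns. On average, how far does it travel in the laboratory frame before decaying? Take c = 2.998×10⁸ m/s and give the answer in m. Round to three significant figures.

7.24 m

γ = 1/√(1 − β²) = 1/√(1 − 0.25190361) = 1/√0.74809639 = 1/0.864926 = 1.1562.
Lab-frame lifetime: Δt = γτ = 1.1562 × 41.6 ns = 48.098 ns.
Distance: d = vΔt = 0.5019 × 2.998×10⁸ m/s × 4.8098×10^-8 s = 7.24 m.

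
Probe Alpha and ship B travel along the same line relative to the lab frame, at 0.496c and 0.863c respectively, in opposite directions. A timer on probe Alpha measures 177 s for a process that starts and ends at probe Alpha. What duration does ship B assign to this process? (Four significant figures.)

576.2 s

The velocity of probe Alpha relative to ship B is (0.496 + 0.863)c / (1 + 0.496×0.863) = 0.95165c; relative speed 0.95165c.
At |u| = 0.95165c, γ = (1 − 0.905638)^(−1/2) = 3.2554.
Probe Alpha's interval is proper; time dilation gives Δt_B = γΔτ = 3.2554 × 177 s = 576.2 s.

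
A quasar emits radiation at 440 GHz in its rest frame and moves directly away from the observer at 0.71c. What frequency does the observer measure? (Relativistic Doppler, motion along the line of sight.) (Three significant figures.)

Relativistic Doppler (source moving away): f_obs = f_src · √((1−β)/(1+β)).
With β = 0.71: factor = √(0.29/1.71) = 0.41181.
f_obs = 440 × 0.41181 = 181 GHz.

181 GHz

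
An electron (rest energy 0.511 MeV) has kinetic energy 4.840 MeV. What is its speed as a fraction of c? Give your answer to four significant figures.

0.9954c

K = (γ−1)mc², so γ = 1 + 4.840/0.511 = 10.472.
Then v/c = √(1 − γ⁻²) = √(1 − 0.00911886) = √0.99088114 = 0.9954.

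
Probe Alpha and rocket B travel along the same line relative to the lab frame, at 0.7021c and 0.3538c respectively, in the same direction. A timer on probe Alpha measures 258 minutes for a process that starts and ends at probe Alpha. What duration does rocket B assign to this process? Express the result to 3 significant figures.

Speed of probe Alpha in rocket B's frame: u = (v_A − v_B)/(1 − v_A v_B/c²) = (0.7021 − 0.3538)/(1 − 0.7021×0.3538) = 0.3483/0.75159702 = 0.46341; |u| = 0.46341c.
γ for this relative speed: γ = 1/√(1 − 0.214749) = 1.1285.
Probe Alpha's interval is proper; time dilation gives Δt_B = γΔτ = 1.1285 × 258 minutes = 291 minutes.

291 minutes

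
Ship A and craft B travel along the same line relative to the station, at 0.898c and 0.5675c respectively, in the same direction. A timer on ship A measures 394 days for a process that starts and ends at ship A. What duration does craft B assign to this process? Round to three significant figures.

Transform ship A's velocity into craft B's frame: (0.898 − 0.5675)/(1 − 0.898·0.5675) = 0.3305/0.490385, so the relative speed is 0.67396c.
γ for this relative speed: γ = 1/√(1 − 0.454222) = 1.3536.
Ship A's interval is proper; time dilation gives Δt_B = γΔτ = 1.3536 × 394 days = 533 days.

533 days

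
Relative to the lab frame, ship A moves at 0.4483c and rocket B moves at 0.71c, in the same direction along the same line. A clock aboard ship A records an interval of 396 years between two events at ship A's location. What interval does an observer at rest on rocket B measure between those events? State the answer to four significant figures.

428.9 years

Speed of ship A in rocket B's frame: u = (v_A − v_B)/(1 − v_A v_B/c²) = (0.4483 − 0.71)/(1 − 0.4483×0.71) = −0.2617/0.681707 = −0.38389; |u| = 0.38389c.
γ for this relative speed: γ = 1/√(1 − 0.147372) = 1.083.
The clock on ship A records proper time, so rocket B measures Δt = γΔτ = 1.083 × 396 = 428.9 years.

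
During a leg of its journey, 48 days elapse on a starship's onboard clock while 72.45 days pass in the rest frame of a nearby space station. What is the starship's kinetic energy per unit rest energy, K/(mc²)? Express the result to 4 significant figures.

0.5094

The time-dilation ratio gives γ = 72.45/48 = 1.50938.
K/(mc²) = γ − 1 = 1.50938 − 1 = 0.5094.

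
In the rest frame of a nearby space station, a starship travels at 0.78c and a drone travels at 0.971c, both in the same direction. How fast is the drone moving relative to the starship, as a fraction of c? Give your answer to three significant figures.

Transform to the starship's frame: u' = (u − v)/(1 − uv/c²).
u' = (0.971 − 0.78)/(1 − 0.971×0.78) = 0.191/0.24262 = 0.78724.
Speed in the starship's frame: 0.787c (in the same direction).

0.787c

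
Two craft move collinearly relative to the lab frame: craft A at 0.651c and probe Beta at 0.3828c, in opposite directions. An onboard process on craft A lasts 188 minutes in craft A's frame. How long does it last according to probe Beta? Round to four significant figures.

334.9 minutes

Speed of craft A in probe Beta's frame: u = (v_A + v_B)/(1 + v_A v_B/c²) = (0.651 + 0.3828)/(1 + 0.651×0.3828) = 1.0338/1.2492028 = 0.82757; |u| = 0.82757c.
At |u| = 0.82757c, γ = (1 − 0.684872)^(−1/2) = 1.7814.
Craft A's interval is proper; time dilation gives Δt_B = γΔτ = 1.7814 × 188 minutes = 334.9 minutes.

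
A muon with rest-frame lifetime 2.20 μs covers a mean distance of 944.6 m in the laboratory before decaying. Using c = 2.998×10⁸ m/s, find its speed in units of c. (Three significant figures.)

d = βγcτ ⇒ βγ = d/(cτ) = 944.6 m / (659.56 m) = 1.4322.
β = (βγ)/√(1+(βγ)²) = 1.4322/√3.0512 = 0.820.

0.820c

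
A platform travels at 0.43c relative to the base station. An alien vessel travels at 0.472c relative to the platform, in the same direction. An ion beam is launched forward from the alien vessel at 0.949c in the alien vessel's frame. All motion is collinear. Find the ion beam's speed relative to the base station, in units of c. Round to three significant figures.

0.993c

Apply u = (u'+v)/(1+u'v) twice. Ion beam in the platform frame: (0.949+0.472)/(1+0.949·0.472) = 1.421/1.447928 = 0.9814c.
That velocity, transformed to the rest frame of the base station: (0.9814+0.43)/(1+0.9814·0.43) = 1.4114/1.422002 = 0.99254c.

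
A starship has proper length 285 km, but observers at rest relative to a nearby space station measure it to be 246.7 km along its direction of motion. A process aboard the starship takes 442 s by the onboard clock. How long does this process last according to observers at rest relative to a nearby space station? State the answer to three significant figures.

511 s

From L = L₀/γ: γ = 285/246.7 = 1.15525.
The same γ dilates the second interval: 1.15525 × 442 s = 511 s.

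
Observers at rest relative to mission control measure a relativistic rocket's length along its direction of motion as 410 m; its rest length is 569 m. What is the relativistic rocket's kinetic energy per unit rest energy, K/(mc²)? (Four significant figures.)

From L = L₀/γ: γ = 569/410 = 1.3878.
Since K = (γ−1)mc², K/(mc²) = 1.3878 − 1 = 0.3878.

0.3878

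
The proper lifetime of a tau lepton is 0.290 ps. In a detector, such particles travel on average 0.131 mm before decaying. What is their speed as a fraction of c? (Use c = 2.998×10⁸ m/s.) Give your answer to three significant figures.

0.833c

Let x = d/(cτ) = 1.310×10^-4 m / (2.998×10⁸ m/s × 2.900×10^-13 s) = 1.5068. Since d = βγcτ, x = βγ = β/√(1−β²).
Solving: β² = x²/(1+x²) = 2.27045/3.27045 = 0.694232, so β = 0.833.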